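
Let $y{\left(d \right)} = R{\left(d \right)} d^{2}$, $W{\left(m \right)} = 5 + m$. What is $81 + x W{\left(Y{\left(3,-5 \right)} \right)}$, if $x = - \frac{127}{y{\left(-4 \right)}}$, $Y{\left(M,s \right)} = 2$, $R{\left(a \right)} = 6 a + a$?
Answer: $\frac{5311}{64} \approx 82.984$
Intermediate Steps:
$R{\left(a \right)} = 7 a$
$y{\left(d \right)} = 7 d^{3}$ ($y{\left(d \right)} = 7 d d^{2} = 7 d^{3}$)
$x = \frac{127}{448}$ ($x = - \frac{127}{7 \left(-4\right)^{3}} = - \frac{127}{7 \left(-64\right)} = - \frac{127}{-448} = \left(-127\right) \left(- \frac{1}{448}\right) = \frac{127}{448} \approx 0.28348$)
$81 + x W{\left(Y{\left(3,-5 \right)} \right)} = 81 + \frac{127 \left(5 + 2\right)}{448} = 81 + \frac{127}{448} \cdot 7 = 81 + \frac{127}{64} = \frac{5311}{64}$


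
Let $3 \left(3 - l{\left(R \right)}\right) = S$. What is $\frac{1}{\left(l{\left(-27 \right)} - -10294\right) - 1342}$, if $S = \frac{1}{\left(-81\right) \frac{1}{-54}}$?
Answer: $\frac{9}{80593} \approx 0.00011167$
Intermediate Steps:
$S = \frac{2}{3}$ ($S = \frac{1}{\left(-81\right) \left(- \frac{1}{54}\right)} = \frac{1}{\frac{3}{2}} = \frac{2}{3} \approx 0.66667$)
$l{\left(R \right)} = \frac{25}{9}$ ($l{\left(R \right)} = 3 - \frac{2}{9} = \frac{25}{9}$)
$\frac{1}{\left(l{\left(-27 \right)} - -10294\right) - 1342} = \frac{1}{\left(\frac{25}{9} - -10294\right) - 1342} = \frac{1}{\left(\frac{25}{9} + 10294\right) - 1342} = \frac{1}{\frac{92671}{9} - 1342} = \frac{1}{\frac{80593}{9}} = \frac{9}{80593}$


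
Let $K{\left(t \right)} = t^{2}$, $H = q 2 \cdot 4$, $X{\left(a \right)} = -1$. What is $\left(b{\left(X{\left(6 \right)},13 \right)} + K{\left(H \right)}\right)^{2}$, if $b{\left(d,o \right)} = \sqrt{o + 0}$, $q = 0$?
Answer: $13$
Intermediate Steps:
$b{\left(d,o \right)} = \sqrt{o}$
$H = 0$ ($H = 0 \cdot 2 \cdot 4 = 0 \cdot 4 = 0$)
$\left(b{\left(X{\left(6 \right)},13 \right)} + K{\left(H \right)}\right)^{2} = \left(\sqrt{13} + 0^{2}\right)^{2} = \left(\sqrt{13} + 0\right)^{2} = \left(\sqrt{13}\right)^{2} = 13$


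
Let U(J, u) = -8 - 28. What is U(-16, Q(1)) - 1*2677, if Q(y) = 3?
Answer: -2713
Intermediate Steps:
U(J, u) = -36
U(-16, Q(1)) - 1*2677 = -36 - 1*2677 = -36 - 2677 = -2713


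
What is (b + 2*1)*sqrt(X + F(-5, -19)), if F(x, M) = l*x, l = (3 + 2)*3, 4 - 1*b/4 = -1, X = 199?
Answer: 44*sqrt(31) ≈ 244.98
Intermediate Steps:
b = 20 (b = 16 - 4*(-1) = 16 + 4 = 20)
l = 15 (l = 5*3 = 15)
F(x, M) = 15*x
(b + 2*1)*sqrt(X + F(-5, -19)) = (20 + 2*1)*sqrt(199 + 15*(-5)) = (20 + 2)*sqrt(199 - 75) = 22*sqrt(124) = 22*(2*sqrt(31)) = 44*sqrt(31)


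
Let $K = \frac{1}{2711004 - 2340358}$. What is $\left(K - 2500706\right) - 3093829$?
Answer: $- \frac{2073592019609}{370646} \approx -5.5945 \cdot 10^{6}$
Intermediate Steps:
$K = \frac{1}{370646} \approx 2.698 \cdot 10^{-6}$
$\left(K - 2500706\right) - 3093829 = \left(\frac{1}{370646} - 2500706\right) - 3093829 = - \frac{926876676075}{370646} - 3093829 = - \frac{2073592019609}{370646}$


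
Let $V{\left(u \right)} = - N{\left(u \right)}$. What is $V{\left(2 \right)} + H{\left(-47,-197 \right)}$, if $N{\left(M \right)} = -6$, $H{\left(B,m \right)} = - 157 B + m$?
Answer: $7188$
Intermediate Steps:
$H{\left(B,m \right)} = m - 157 B$
$V{\left(u \right)} = 6$ ($V{\left(u \right)} = \left(-1\right) \left(-6\right) = 6$)
$V{\left(2 \right)} + H{\left(-47,-197 \right)} = 6 - -7182 = 6 + \left(-197 + 7379\right) = 6 + 7182 = 7188$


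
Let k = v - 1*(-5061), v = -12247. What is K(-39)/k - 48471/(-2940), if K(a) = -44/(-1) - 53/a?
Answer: 2263165129/137324460 ≈ 16.480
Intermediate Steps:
K(a) = 44 - 53/a (K(a) = -44*(-1) - 53/a = 44 - 53/a)
k = -7186 (k = -12247 - 1*(-5061) = -12247 + 5061 = -7186)
K(-39)/k - 48471/(-2940) = (44 - 53/(-39))/(-7186) - 48471/(-2940) = (44 - 53*(-1/39))*(-1/7186) - 48471*(-1/2940) = (44 + 53/39)*(-1/7186) + 16157/980 = (1769/39)*(-1/7186) + 16157/980 = -1769/280254 + 16157/980 = 2263165129/137324460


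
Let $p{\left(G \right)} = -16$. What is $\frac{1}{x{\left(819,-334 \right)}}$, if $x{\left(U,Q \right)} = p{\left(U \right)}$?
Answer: $- \frac{1}{16} \approx -0.0625$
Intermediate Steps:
$x{\left(U,Q \right)} = -16$
$\frac{1}{x{\left(819,-334 \right)}} = \frac{1}{-16} = - \frac{1}{16}$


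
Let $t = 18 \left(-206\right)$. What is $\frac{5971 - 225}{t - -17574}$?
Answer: $\frac{2873}{6933} \approx 0.41439$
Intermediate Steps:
$t = -3708$
$\frac{5971 - 225}{t - -17574} = \frac{5971 - 225}{-3708 - -17574} = \frac{5746}{-3708 + \left(-5476 + 23050\right)} = \frac{5746}{-3708 + 17574} = \frac{5746}{13866} = 5746 \cdot \frac{1}{13866} = \frac{2873}{6933}$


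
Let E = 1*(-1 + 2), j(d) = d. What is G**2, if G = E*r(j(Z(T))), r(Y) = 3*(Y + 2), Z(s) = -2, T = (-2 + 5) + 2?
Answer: 0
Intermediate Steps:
T = 5 (T = 3 + 2 = 5)
r(Y) = 6 + 3*Y (r(Y) = 3*(2 + Y) = 6 + 3*Y)
E = 1 (E = 1*1 = 1)
G = 0 (G = 1*(6 + 3*(-2)) = 1*(6 - 6) = 1*0 = 0)
G**2 = 0**2 = 0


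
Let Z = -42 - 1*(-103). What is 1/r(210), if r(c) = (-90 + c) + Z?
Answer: 1/181 ≈ 0.0055249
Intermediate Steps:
Z = 61 (Z = -42 + 103 = 61)
r(c) = -29 + c (r(c) = (-90 + c) + 61 = -29 + c)
1/r(210) = 1/(-29 + 210) = 1/181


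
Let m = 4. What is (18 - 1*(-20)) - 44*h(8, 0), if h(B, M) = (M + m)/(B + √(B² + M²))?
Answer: 27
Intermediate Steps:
h(B, M) = (4 + M)/(B + √(B² + M²)) (h(B, M) = (M + 4)/(B + √(B² + M²)) = (4 + M)/(B + √(B² + M²)))
(18 - 1*(-20)) - 44*h(8, 0) = (18 - 1*(-20)) - 44*(4 + 0)/(8 + √(8² + 0²)) = (18 + 20) - 44*4/(8 + √(64 + 0)) = 38 - 44*4/(8 + √64) = 38 - 44*4/(8 + 8) = 38 - 44*4/16 = 38 - 11*4/4 = 38 - 44*¼ = 38 - 11 = 27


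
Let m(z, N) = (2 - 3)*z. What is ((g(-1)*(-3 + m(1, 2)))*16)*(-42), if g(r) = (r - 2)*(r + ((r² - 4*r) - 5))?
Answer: 8064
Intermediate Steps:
m(z, N) = -z
g(r) = (-2 + r)*(-5 + r² - 3*r) (g(r) = (-2 + r)*(r + (-5 + r² - 4*r)) = (-2 + r)*(-5 + r² - 3*r))
((g(-1)*(-3 + m(1, 2)))*16)*(-42) = (((10 - 1 + (-1)³ - 5*(-1)²)*(-3 - 1*1))*16)*(-42) = (((10 - 1 - 1 - 5*1)*(-3 - 1))*16)*(-42) = (((10 - 1 - 1 - 5)*(-4))*16)*(-42) = ((3*(-4))*16)*(-42) = -12*16*(-42) = -192*(-42) = 8064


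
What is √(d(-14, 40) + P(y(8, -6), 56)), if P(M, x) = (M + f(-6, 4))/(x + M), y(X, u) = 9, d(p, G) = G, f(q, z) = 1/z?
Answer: 7*√13845/130 ≈ 6.3358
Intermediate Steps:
P(M, x) = (¼ + M)/(M + x) (P(M, x) = (M + 1/4)/(x + M) = (M + ¼)/(M + x) = (¼ + M)/(M + x))
√(d(-14, 40) + P(y(8, -6), 56)) = √(40 + (¼ + 9)/(9 + 56)) = √(40 + (37/4)/65) = √(40 + (1/65)*(37/4)) = √(40 + 37/260) = √(10437/260) = 7*√13845/130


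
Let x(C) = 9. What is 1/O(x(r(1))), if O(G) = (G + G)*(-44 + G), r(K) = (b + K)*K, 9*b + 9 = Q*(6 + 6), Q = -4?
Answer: -1/630 ≈ -0.0015873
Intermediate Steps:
b = -19/3 (b = -1 + (-4*(6 + 6))/9 = -1 + (-4*12)/9 = -1 + (1/9)*(-48) = -1 - 16/3 = -19/3 ≈ -6.3333)
r(K) = K*(-19/3 + K) (r(K) = (-19/3 + K)*K = K*(-19/3 + K))
O(G) = 2*G*(-44 + G) (O(G) = (2*G)*(-44 + G) = 2*G*(-44 + G))
1/O(x(r(1))) = 1/(2*9*(-44 + 9)) = 1/(2*9*(-35)) = 1/(-630) = -1/630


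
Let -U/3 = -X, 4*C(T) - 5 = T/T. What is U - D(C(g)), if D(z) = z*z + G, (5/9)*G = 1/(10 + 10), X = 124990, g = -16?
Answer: 18748383/50 ≈ 3.7497e+5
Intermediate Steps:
C(T) = 3/2 (C(T) = 5/4 + (T/T)/4 = 5/4 + (1/4)*1 = 5/4 + 1/4 = 3/2)
U = 374970 (U = -(-3)*124990 = -3*(-124990) = 374970)
G = 9/100 (G = 9/(5*(10 + 10)) = (9/5)/20 = (9/5)*(1/20) = 9/100 ≈ 0.090000)
D(z) = 9/100 + z**2 (D(z) = z*z + 9/100 = z**2 + 9/100 = 9/100 + z**2)
U - D(C(g)) = 374970 - (9/100 + (3/2)**2) = 374970 - (9/100 + 9/4) = 374970 - 1*117/50 = 374970 - 117/50 = 18748383/50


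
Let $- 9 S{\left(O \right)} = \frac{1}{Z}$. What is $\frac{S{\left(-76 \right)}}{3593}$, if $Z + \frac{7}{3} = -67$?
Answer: $\frac{1}{2242032} \approx 4.4602 \cdot 10^{-7}$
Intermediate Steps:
$Z = - \frac{208}{3}$ ($Z = - \frac{7}{3} - 67 = - \frac{208}{3} \approx -69.333$)
$S{\left(O \right)} = \frac{1}{624}$ ($S{\left(O \right)} = - \frac{1}{9 \left(- \frac{208}{3}\right)} = \left(- \frac{1}{9}\right) \left(- \frac{3}{208}\right) = \frac{1}{624}$)
$\frac{S{\left(-76 \right)}}{3593} = \frac{1}{624 \cdot 3593} = \frac{1}{624} \cdot \frac{1}{3593} = \frac{1}{2242032}$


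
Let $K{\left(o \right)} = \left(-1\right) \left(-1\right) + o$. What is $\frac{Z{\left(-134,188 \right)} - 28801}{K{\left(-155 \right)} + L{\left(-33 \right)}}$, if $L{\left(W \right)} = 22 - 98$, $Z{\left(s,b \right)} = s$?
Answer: $\frac{5787}{46} \approx 125.8$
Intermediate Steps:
$K{\left(o \right)} = 1 + o$
$L{\left(W \right)} = -76$ ($L{\left(W \right)} = 22 - 98 = -76$)
$\frac{Z{\left(-134,188 \right)} - 28801}{K{\left(-155 \right)} + L{\left(-33 \right)}} = \frac{-134 - 28801}{\left(1 - 155\right) - 76} = - \frac{28935}{-154 - 76} = - \frac{28935}{-230} = \left(-28935\right) \left(- \frac{1}{230}\right) = \frac{5787}{46}$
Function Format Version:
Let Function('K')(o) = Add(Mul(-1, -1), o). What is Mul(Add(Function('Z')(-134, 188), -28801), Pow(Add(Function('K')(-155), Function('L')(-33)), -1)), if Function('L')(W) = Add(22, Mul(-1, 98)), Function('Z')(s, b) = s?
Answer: Rational(5787, 46) ≈ 125.80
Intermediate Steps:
Function('K')(o) = Add(1, o)
Function('L')(W) = -76 (Function('L')(W) = Add(22, -98) = -76)
Mul(Add(Function('Z')(-134, 188), -28801), Pow(Add(Function('K')(-155), Function('L')(-33)), -1)) = Mul(Add(-134, -28801), Pow(Add(Add(1, -155), -76), -1)) = Mul(-28935, Pow(Add(-154, -76), -1)) = Mul(-28935, Pow(-230, -1)) = Mul(-28935, Rational(-1, 230)) = Rational(5787, 46)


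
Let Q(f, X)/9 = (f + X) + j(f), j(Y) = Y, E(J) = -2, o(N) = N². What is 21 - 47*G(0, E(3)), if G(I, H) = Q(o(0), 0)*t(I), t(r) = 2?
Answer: 21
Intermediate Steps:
Q(f, X) = 9*X + 18*f (Q(f, X) = 9*((f + X) + f) = 9*((X + f) + f) = 9*(X + 2*f) = 9*X + 18*f)
G(I, H) = 0 (G(I, H) = (9*0 + 18*0²)*2 = (0 + 18*0)*2 = (0 + 0)*2 = 0*2 = 0)
21 - 47*G(0, E(3)) = 21 - 47*0 = 21 + 0 = 21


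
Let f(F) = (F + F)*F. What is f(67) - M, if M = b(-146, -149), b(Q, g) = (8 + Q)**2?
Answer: -10066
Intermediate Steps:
f(F) = 2*F**2 (f(F) = (2*F)*F = 2*F**2)
M = 19044 (M = (8 - 146)**2 = (-138)**2 = 19044)
f(67) - M = 2*67**2 - 1*19044 = 2*4489 - 19044 = 8978 - 19044 = -10066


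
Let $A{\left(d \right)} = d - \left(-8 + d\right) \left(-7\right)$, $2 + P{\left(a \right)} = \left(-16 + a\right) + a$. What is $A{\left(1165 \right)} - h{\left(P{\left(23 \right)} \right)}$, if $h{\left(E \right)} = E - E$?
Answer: $9264$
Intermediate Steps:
$P{\left(a \right)} = -18 + 2 a$ ($P{\left(a \right)} = -2 + \left(\left(-16 + a\right) + a\right) = -2 + \left(-16 + 2 a\right) = -18 + 2 a$)
$h{\left(E \right)} = 0$
$A{\left(d \right)} = -56 + 8 d$ ($A{\left(d \right)} = d - \left(56 - 7 d\right) = d + \left(-56 + 7 d\right) = -56 + 8 d$)
$A{\left(1165 \right)} - h{\left(P{\left(23 \right)} \right)} = \left(-56 + 8 \cdot 1165\right) - 0 = \left(-56 + 9320\right) + 0 = 9264 + 0 = 9264$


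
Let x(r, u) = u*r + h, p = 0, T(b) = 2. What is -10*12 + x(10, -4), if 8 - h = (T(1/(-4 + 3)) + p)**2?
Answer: -156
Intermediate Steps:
h = 4 (h = 8 - (2 + 0)**2 = 8 - 1*2**2 = 8 - 1*4 = 8 - 4 = 4)
x(r, u) = 4 + r*u (x(r, u) = u*r + 4 = r*u + 4 = 4 + r*u)
-10*12 + x(10, -4) = -10*12 + (4 + 10*(-4)) = -120 + (4 - 40) = -120 - 36 = -156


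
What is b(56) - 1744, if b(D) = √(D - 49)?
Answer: -1744 + √7 ≈ -1741.4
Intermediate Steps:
b(D) = √(-49 + D)
b(56) - 1744 = √(-49 + 56) - 1744 = √7 - 1744 = -1744 + √7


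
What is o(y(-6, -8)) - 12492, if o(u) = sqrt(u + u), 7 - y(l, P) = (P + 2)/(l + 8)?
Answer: -12492 + 2*sqrt(5) ≈ -12488.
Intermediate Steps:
y(l, P) = 7 - (2 + P)/(8 + l) (y(l, P) = 7 - (P + 2)/(l + 8) = 7 - (2 + P)/(8 + l))
o(u) = sqrt(2)*sqrt(u) (o(u) = sqrt(2*u) = sqrt(2)*sqrt(u))
o(y(-6, -8)) - 12492 = sqrt(2)*sqrt((54 - 1*(-8) + 7*(-6))/(8 - 6)) - 12492 = sqrt(2)*sqrt((54 + 8 - 42)/2) - 12492 = sqrt(2)*sqrt((1/2)*20) - 12492 = sqrt(2)*sqrt(10) - 12492 = 2*sqrt(5) - 12492 = -12492 + 2*sqrt(5)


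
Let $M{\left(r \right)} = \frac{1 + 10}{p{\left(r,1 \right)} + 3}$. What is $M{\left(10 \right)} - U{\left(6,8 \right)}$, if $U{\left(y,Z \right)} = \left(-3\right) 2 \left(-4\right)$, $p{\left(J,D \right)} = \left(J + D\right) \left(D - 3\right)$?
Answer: $- \frac{467}{19} \approx -24.579$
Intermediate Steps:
$p{\left(J,D \right)} = \left(-3 + D\right) \left(D + J\right)$ ($p{\left(J,D \right)} = \left(D + J\right) \left(-3 + D\right) = \left(-3 + D\right) \left(D + J\right)$)
$U{\left(y,Z \right)} = 24$ ($U{\left(y,Z \right)} = \left(-6\right) \left(-4\right) = 24$)
$M{\left(r \right)} = \frac{11}{1 - 2 r}$ ($M{\left(r \right)} = \frac{1 + 10}{\left(1^{2} - 3 - 3 r + 1 r\right) + 3} = \frac{11}{\left(1 - 3 - 3 r + r\right) + 3} = \frac{11}{\left(-2 - 2 r\right) + 3} = \frac{11}{1 - 2 r}$)
$M{\left(10 \right)} - U{\left(6,8 \right)} = - \frac{11}{-1 + 2 \cdot 10} - 24 = - \frac{11}{-1 + 20} - 24 = - \frac{11}{19} - 24 = - \frac{467}{19}$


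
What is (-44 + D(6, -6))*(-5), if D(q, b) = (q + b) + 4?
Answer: 200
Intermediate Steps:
D(q, b) = 4 + b + q (D(q, b) = (b + q) + 4 = 4 + b + q)
(-44 + D(6, -6))*(-5) = (-44 + (4 - 6 + 6))*(-5) = (-44 + 4)*(-5) = -40*(-5) = 200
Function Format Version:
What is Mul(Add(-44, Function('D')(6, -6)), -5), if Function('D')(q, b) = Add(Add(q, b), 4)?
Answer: 200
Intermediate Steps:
Function('D')(q, b) = Add(4, b, q) (Function('D')(q, b) = Add(Add(b, q), 4) = Add(4, b, q))
Mul(Add(-44, Function('D')(6, -6)), -5) = Mul(Add(-44, Add(4, -6, 6)), -5) = Mul(Add(-44, 4), -5) = Mul(-40, -5) = 200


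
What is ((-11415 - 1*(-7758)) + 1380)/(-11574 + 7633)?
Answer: 2277/3941 ≈ 0.57777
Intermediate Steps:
((-11415 - 1*(-7758)) + 1380)/(-11574 + 7633) = ((-11415 + 7758) + 1380)/(-3941) = (-3657 + 1380)*(-1/3941) = -2277*(-1/3941) = 2277/3941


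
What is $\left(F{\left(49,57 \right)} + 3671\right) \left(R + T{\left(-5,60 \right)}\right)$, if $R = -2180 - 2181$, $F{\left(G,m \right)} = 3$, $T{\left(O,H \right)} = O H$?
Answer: $-17124514$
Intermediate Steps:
$T{\left(O,H \right)} = H O$
$R = -4361$ ($R = -2180 - 2181 = -4361$)
$\left(F{\left(49,57 \right)} + 3671\right) \left(R + T{\left(-5,60 \right)}\right) = \left(3 + 3671\right) \left(-4361 + 60 \left(-5\right)\right) = 3674 \left(-4361 - 300\right) = 3674 \left(-4661\right) = -17124514$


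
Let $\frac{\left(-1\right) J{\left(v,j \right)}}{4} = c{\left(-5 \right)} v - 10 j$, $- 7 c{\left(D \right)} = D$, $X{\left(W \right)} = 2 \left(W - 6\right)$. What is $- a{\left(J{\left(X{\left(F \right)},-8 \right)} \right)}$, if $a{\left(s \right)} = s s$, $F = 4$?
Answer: $- \frac{4665600}{49} \approx -95216.0$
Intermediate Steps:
$X{\left(W \right)} = -12 + 2 W$ ($X{\left(W \right)} = 2 \left(W - 6\right) = 2 \left(-6 + W\right) = -12 + 2 W$)
$c{\left(D \right)} = - \frac{D}{7}$
$J{\left(v,j \right)} = 40 j - \frac{20 v}{7}$ ($J{\left(v,j \right)} = - 4 \left(\left(- \frac{1}{7}\right) \left(-5\right) v - 10 j\right) = - 4 \left(\frac{5 v}{7} - 10 j\right) = - 4 \left(- 10 j + \frac{5 v}{7}\right) = 40 j - \frac{20 v}{7}$)
$a{\left(s \right)} = s^{2}$
$- a{\left(J{\left(X{\left(F \right)},-8 \right)} \right)} = - \left(40 \left(-8\right) - \frac{20 \left(-12 + 2 \cdot 4\right)}{7}\right)^{2} = - \left(-320 - \frac{20 \left(-12 + 8\right)}{7}\right)^{2} = - \left(-320 - - \frac{80}{7}\right)^{2} = - \left(-320 + \frac{80}{7}\right)^{2} = - \left(- \frac{2160}{7}\right)^{2} = \left(-1\right) \frac{4665600}{49} = - \frac{4665600}{49}$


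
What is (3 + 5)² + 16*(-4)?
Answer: 0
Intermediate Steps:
(3 + 5)² + 16*(-4) = 8² - 64 = 64 - 64 = 0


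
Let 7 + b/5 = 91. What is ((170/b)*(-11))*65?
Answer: -12155/42 ≈ -289.40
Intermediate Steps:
b = 420 (b = -35 + 5*91 = -35 + 455 = 420)
((170/b)*(-11))*65 = ((170/420)*(-11))*65 = ((170*(1/420))*(-11))*65 = ((17/42)*(-11))*65 = -187/42*65 = -12155/42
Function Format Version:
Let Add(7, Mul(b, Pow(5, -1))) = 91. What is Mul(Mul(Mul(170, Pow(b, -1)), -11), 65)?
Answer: Rational(-12155, 42) ≈ -289.40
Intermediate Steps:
b = 420 (b = Add(-35, Mul(5, 91)) = Add(-35, 455) = 420)
Mul(Mul(Mul(170, Pow(b, -1)), -11), 65) = Mul(Mul(Mul(170, Pow(420, -1)), -11), 65) = Mul(Mul(Mul(170, Rational(1, 420)), -11), 65) = Mul(Mul(Rational(17, 42), -11), 65) = Mul(Rational(-187, 42), 65) = Rational(-12155, 42)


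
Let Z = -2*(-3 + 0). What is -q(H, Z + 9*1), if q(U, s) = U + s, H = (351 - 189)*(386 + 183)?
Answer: -92193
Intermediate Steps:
H = 92178 (H = 162*569 = 92178)
Z = 6 (Z = -2*(-3) = 6)
-q(H, Z + 9*1) = -(92178 + (6 + 9*1)) = -(92178 + (6 + 9)) = -(92178 + 15) = -1*92193 = -92193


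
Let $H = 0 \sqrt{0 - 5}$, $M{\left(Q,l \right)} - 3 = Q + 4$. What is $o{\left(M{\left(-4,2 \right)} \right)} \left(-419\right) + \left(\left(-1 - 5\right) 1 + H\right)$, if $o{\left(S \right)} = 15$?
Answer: $-6291$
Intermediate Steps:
$M{\left(Q,l \right)} = 7 + Q$ ($M{\left(Q,l \right)} = 3 + \left(Q + 4\right) = 3 + \left(4 + Q\right) = 7 + Q$)
$H = 0$ ($H = 0 \sqrt{-5} = 0 i \sqrt{5} = 0$)
$o{\left(M{\left(-4,2 \right)} \right)} \left(-419\right) + \left(\left(-1 - 5\right) 1 + H\right) = 15 \left(-419\right) + \left(\left(-1 - 5\right) 1 + 0\right) = -6285 + \left(\left(-1 - 5\right) 1 + 0\right) = -6285 + \left(\left(-6\right) 1 + 0\right) = -6285 + \left(-6 + 0\right) = -6285 - 6 = -6291$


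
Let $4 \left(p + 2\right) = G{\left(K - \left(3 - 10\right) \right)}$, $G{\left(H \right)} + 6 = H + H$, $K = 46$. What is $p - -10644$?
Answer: $10667$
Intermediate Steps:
$G{\left(H \right)} = -6 + 2 H$ ($G{\left(H \right)} = -6 + \left(H + H\right) = -6 + 2 H$)
$p = 23$ ($p = -2 + \frac{-6 + 2 \left(46 - \left(3 - 10\right)\right)}{4} = -2 + \frac{-6 + 2 \left(46 - -7\right)}{4} = -2 + \frac{-6 + 2 \left(46 + 7\right)}{4} = -2 + \frac{-6 + 2 \cdot 53}{4} = -2 + \frac{-6 + 106}{4} = -2 + \frac{1}{4} \cdot 100 = -2 + 25 = 23$)
$p - -10644 = 23 - -10644 = 23 + 10644 = 10667$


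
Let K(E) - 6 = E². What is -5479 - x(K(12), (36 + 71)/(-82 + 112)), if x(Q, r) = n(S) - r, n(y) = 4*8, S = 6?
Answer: -165223/30 ≈ -5507.4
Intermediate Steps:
n(y) = 32
K(E) = 6 + E²
x(Q, r) = 32 - r
-5479 - x(K(12), (36 + 71)/(-82 + 112)) = -5479 - (32 - (36 + 71)/(-82 + 112)) = -5479 - (32 - 107/30) = -5479 - 1*853/30 = -5479 - 853/30 = -165223/30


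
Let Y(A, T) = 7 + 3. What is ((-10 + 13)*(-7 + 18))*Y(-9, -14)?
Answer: 330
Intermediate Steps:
Y(A, T) = 10
((-10 + 13)*(-7 + 18))*Y(-9, -14) = ((-10 + 13)*(-7 + 18))*10 = (3*11)*10 = 33*10 = 330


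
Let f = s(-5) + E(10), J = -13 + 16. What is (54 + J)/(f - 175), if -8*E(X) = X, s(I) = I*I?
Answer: -228/605 ≈ -0.37686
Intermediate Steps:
s(I) = I²
E(X) = -X/8
J = 3
f = 95/4 (f = (-5)² - ⅛*10 = 25 - 5/4 = 95/4 ≈ 23.750)
(54 + J)/(f - 175) = (54 + 3)/(95/4 - 175) = 57/(-605/4) = 57*(-4/605) = -228/605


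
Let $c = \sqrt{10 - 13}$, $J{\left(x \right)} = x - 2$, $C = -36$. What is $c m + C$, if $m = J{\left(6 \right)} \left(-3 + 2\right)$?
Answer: $-36 - 4 i \sqrt{3} \approx -36.0 - 6.9282 i$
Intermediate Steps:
$J{\left(x \right)} = -2 + x$
$c = i \sqrt{3}$ ($c = \sqrt{-3} = i \sqrt{3} \approx 1.732 i$)
$m = -4$ ($m = \left(-2 + 6\right) \left(-3 + 2\right) = 4 \left(-1\right) = -4$)
$c m + C = i \sqrt{3} \left(-4\right) - 36 = - 4 i \sqrt{3} - 36 = -36 - 4 i \sqrt{3}$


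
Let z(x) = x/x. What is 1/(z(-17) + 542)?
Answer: 1/543 ≈ 0.0018416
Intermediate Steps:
z(x) = 1
1/(z(-17) + 542) = 1/(1 + 542) = 1/543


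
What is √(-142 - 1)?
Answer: I*√143 ≈ 11.958*I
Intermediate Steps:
√(-142 - 1) = √(-143) = I*√143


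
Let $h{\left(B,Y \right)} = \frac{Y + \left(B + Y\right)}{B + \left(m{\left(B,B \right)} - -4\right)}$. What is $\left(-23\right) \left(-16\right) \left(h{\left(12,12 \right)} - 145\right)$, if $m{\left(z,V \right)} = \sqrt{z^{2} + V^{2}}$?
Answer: $-59984 + 4968 \sqrt{2} \approx -52958.0$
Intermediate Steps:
$m{\left(z,V \right)} = \sqrt{V^{2} + z^{2}}$
$h{\left(B,Y \right)} = \frac{B + 2 Y}{4 + B + \sqrt{2} \sqrt{B^{2}}}$ ($h{\left(B,Y \right)} = \frac{Y + \left(B + Y\right)}{B + \left(\sqrt{B^{2} + B^{2}} - -4\right)} = \frac{B + 2 Y}{B + \left(\sqrt{2 B^{2}} + 4\right)} = \frac{B + 2 Y}{B + \left(\sqrt{2} \sqrt{B^{2}} + 4\right)} = \frac{B + 2 Y}{B + \left(4 + \sqrt{2} \sqrt{B^{2}}\right)} = \frac{B + 2 Y}{4 + B + \sqrt{2} \sqrt{B^{2}}}$)
$\left(-23\right) \left(-16\right) \left(h{\left(12,12 \right)} - 145\right) = \left(-23\right) \left(-16\right) \left(\frac{12 + 2 \cdot 12}{4 + 12 + \sqrt{2} \sqrt{12^{2}}} - 145\right) = 368 \left(\frac{12 + 24}{4 + 12 + \sqrt{2} \sqrt{144}} - 145\right) = 368 \left(\frac{1}{4 + 12 + \sqrt{2} \cdot 12} \cdot 36 - 145\right) = 368 \left(\frac{1}{4 + 12 + 12 \sqrt{2}} \cdot 36 - 145\right) = 368 \left(\frac{1}{16 + 12 \sqrt{2}} \cdot 36 - 145\right) = 368 \left(\frac{36}{16 + 12 \sqrt{2}} - 145\right) = 368 \left(-145 + \frac{36}{16 + 12 \sqrt{2}}\right) = -53360 + \frac{13248}{16 + 12 \sqrt{2}}$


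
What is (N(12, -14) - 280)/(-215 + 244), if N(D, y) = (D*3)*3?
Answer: -172/29 ≈ -5.9310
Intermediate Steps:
N(D, y) = 9*D (N(D, y) = (3*D)*3 = 9*D)
(N(12, -14) - 280)/(-215 + 244) = (9*12 - 280)/(-215 + 244) = (108 - 280)/29 = -172*1/29 = -172/29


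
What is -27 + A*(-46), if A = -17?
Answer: 755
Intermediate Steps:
-27 + A*(-46) = -27 - 17*(-46) = -27 + 782 = 755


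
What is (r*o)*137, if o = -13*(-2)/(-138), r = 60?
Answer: -35620/23 ≈ -1548.7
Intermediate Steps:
o = -13/69 (o = 26*(-1/138) = -13/69 ≈ -0.18841)
(r*o)*137 = (60*(-13/69))*137 = -260/23*137 = -35620/23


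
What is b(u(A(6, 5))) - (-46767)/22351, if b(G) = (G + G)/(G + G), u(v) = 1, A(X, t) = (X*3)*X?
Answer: 9874/3193 ≈ 3.0924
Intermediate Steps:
A(X, t) = 3*X² (A(X, t) = (3*X)*X = 3*X²)
b(G) = 1 (b(G) = (2*G)/((2*G)) = (2*G)*(1/(2*G)) = 1)
b(u(A(6, 5))) - (-46767)/22351 = 1 - (-46767)/22351 = 1 - 1*(-6681/3193) = 1 + 6681/3193 = 9874/3193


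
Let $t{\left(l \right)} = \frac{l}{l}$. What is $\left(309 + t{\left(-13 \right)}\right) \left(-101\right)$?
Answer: $-31310$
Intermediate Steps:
$t{\left(l \right)} = 1$
$\left(309 + t{\left(-13 \right)}\right) \left(-101\right) = \left(309 + 1\right) \left(-101\right) = 310 \left(-101\right) = -31310$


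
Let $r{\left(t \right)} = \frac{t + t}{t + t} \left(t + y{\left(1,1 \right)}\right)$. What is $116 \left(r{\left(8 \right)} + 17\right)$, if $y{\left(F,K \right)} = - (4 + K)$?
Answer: $2320$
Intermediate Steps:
$y{\left(F,K \right)} = -4 - K$
$r{\left(t \right)} = -5 + t$ ($r{\left(t \right)} = \frac{t + t}{t + t} \left(t - 5\right) = \frac{2 t}{2 t} \left(t - 5\right) = 2 t \frac{1}{2 t} \left(t - 5\right) = 1 \left(-5 + t\right) = -5 + t$)
$116 \left(r{\left(8 \right)} + 17\right) = 116 \left(\left(-5 + 8\right) + 17\right) = 116 \left(3 + 17\right) = 116 \cdot 20 = 2320$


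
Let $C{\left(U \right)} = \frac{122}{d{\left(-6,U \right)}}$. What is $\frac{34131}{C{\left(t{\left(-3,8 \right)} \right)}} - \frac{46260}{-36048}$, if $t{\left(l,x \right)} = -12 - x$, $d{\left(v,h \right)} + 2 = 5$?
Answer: $\frac{154029441}{183244} \approx 840.57$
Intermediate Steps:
$d{\left(v,h \right)} = 3$ ($d{\left(v,h \right)} = -2 + 5 = 3$)
$C{\left(U \right)} = \frac{122}{3}$
$\frac{34131}{C{\left(t{\left(-3,8 \right)} \right)}} - \frac{46260}{-36048} = \frac{34131}{\frac{122}{3}} - \frac{46260}{-36048} = 34131 \cdot \frac{3}{122} - - \frac{3855}{3004} = \frac{102393}{122} + \frac{3855}{3004} = \frac{154029441}{183244}$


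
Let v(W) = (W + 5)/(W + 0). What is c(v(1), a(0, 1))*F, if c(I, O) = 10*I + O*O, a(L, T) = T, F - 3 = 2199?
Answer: 134322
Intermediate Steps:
F = 2202 (F = 3 + 2199 = 2202)
v(W) = (5 + W)/W
c(I, O) = O² + 10*I (c(I, O) = 10*I + O² = O² + 10*I)
c(v(1), a(0, 1))*F = (1² + 10*((5 + 1)/1))*2202 = (1 + 10*(1*6))*2202 = (1 + 10*6)*2202 = (1 + 60)*2202 = 61*2202 = 134322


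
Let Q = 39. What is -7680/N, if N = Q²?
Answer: -2560/507 ≈ -5.0493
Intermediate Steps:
N = 1521 (N = 39² = 1521)
-7680/N = -7680/1521 = -7680*1/1521 = -2560/507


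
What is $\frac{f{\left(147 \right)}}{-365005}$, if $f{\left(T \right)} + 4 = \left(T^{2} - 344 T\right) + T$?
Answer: $\frac{28816}{365005} \approx 0.078947$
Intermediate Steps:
$f{\left(T \right)} = -4 + T^{2} - 343 T$ ($f{\left(T \right)} = -4 + \left(\left(T^{2} - 344 T\right) + T\right) = -4 + \left(T^{2} - 343 T\right) = -4 + T^{2} - 343 T$)
$\frac{f{\left(147 \right)}}{-365005} = \frac{-4 + 147^{2} - 50421}{-365005} = \left(-4 + 21609 - 50421\right) \left(- \frac{1}{365005}\right) = \left(-28816\right) \left(- \frac{1}{365005}\right) = \frac{28816}{365005}$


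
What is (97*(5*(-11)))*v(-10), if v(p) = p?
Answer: 53350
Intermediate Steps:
(97*(5*(-11)))*v(-10) = (97*(5*(-11)))*(-10) = (97*(-55))*(-10) = -5335*(-10) = 53350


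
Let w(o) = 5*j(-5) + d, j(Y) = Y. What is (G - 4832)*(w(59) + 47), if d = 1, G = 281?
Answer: -104673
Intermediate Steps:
w(o) = -24 (w(o) = 5*(-5) + 1 = -25 + 1 = -24)
(G - 4832)*(w(59) + 47) = (281 - 4832)*(-24 + 47) = -4551*23 = -104673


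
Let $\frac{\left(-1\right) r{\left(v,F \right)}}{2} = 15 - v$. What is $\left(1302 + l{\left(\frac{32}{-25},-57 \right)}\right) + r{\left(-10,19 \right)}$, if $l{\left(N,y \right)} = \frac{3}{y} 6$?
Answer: $\frac{23782}{19} \approx 1251.7$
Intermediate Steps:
$r{\left(v,F \right)} = -30 + 2 v$ ($r{\left(v,F \right)} = - 2 \left(15 - v\right) = -30 + 2 v$)
$l{\left(N,y \right)} = \frac{18}{y}$
$\left(1302 + l{\left(\frac{32}{-25},-57 \right)}\right) + r{\left(-10,19 \right)} = \left(1302 + \frac{18}{-57}\right) + \left(-30 + 2 \left(-10\right)\right) = \left(1302 + 18 \left(- \frac{1}{57}\right)\right) - 50 = \left(1302 - \frac{6}{19}\right) - 50 = \frac{24732}{19} - 50 = \frac{23782}{19}$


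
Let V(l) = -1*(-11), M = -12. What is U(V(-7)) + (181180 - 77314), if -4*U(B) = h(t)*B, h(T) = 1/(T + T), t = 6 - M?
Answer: 14956693/144 ≈ 1.0387e+5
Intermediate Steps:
t = 18 (t = 6 - 1*(-12) = 6 + 12 = 18)
V(l) = 11
h(T) = 1/(2*T)
U(B) = -B/144 (U(B) = -(1/2)/18*B/4 = -(1/2)*(1/18)*B/4 = -B/144)
U(V(-7)) + (181180 - 77314) = -1/144*11 + (181180 - 77314) = -11/144 + 103866 = 14956693/144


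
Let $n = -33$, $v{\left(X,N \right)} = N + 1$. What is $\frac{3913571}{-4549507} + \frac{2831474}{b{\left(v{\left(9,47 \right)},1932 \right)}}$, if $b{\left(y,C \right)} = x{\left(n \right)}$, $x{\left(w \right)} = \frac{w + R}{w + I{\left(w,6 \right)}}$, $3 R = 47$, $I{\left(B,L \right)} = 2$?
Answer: $\frac{599004099671441}{118287182} \approx 5.064 \cdot 10^{6}$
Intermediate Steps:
$v{\left(X,N \right)} = 1 + N$
$R = \frac{47}{3}$ ($R = \frac{1}{3} \cdot 47 = \frac{47}{3} \approx 15.667$)
$x{\left(w \right)} = \frac{\frac{47}{3} + w}{2 + w}$ ($x{\left(w \right)} = \frac{w + \frac{47}{3}}{w + 2} = \frac{\frac{47}{3} + w}{2 + w}$)
$b{\left(y,C \right)} = \frac{52}{93}$ ($b{\left(y,C \right)} = \frac{\frac{47}{3} - 33}{2 - 33} = \frac{1}{-31} \left(- \frac{52}{3}\right) = \left(- \frac{1}{31}\right) \left(- \frac{52}{3}\right) = \frac{52}{93}$)
$\frac{3913571}{-4549507} + \frac{2831474}{b{\left(v{\left(9,47 \right)},1932 \right)}} = \frac{3913571}{-4549507} + \frac{2831474}{\frac{52}{93}} = 3913571 \left(- \frac{1}{4549507}\right) + 2831474 \cdot \frac{93}{52} = - \frac{3913571}{4549507} + \frac{131663541}{26} = \frac{599004099671441}{118287182}$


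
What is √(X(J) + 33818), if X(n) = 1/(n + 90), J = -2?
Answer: 3*√7274630/44 ≈ 183.90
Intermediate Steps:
X(n) = 1/(90 + n)
√(X(J) + 33818) = √(1/(90 - 2) + 33818) = √(1/88 + 33818) = √(2975985/88) = 3*√7274630/44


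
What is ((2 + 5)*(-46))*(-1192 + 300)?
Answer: 287224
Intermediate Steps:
((2 + 5)*(-46))*(-1192 + 300) = (7*(-46))*(-892) = -322*(-892) = 287224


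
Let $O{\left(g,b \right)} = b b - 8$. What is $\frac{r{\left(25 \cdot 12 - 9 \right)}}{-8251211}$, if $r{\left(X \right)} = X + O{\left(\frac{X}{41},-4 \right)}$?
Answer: $- \frac{299}{8251211} \approx -3.6237 \cdot 10^{-5}$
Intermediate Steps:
$O{\left(g,b \right)} = -8 + b^{2}$ ($O{\left(g,b \right)} = b^{2} - 8 = -8 + b^{2}$)
$r{\left(X \right)} = 8 + X$ ($r{\left(X \right)} = X - \left(8 - \left(-4\right)^{2}\right) = X + \left(-8 + 16\right) = X + 8 = 8 + X$)
$\frac{r{\left(25 \cdot 12 - 9 \right)}}{-8251211} = \frac{8 + \left(25 \cdot 12 - 9\right)}{-8251211} = \left(8 + \left(300 - 9\right)\right) \left(- \frac{1}{8251211}\right) = \left(8 + 291\right) \left(- \frac{1}{8251211}\right) = 299 \left(- \frac{1}{8251211}\right) = - \frac{299}{8251211}$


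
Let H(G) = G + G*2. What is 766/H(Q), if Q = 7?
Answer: 766/21 ≈ 36.476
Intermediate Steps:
H(G) = 3*G (H(G) = G + 2*G = 3*G)
766/H(Q) = 766/((3*7)) = 766/21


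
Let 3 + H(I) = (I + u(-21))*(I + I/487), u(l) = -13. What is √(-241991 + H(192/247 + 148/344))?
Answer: 2*I*√1618672374133952614/5172427 ≈ 491.94*I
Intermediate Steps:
H(I) = -3 + 488*I*(-13 + I)/487 (H(I) = -3 + (I - 13)*(I + I/487) = -3 + (-13 + I)*(I + I*(1/487)) = -3 + (-13 + I)*(I + I/487) = -3 + (-13 + I)*(488*I/487) = -3 + 488*I*(-13 + I)/487)
√(-241991 + H(192/247 + 148/344)) = √(-241991 + (-3 - 6344*(192/247 + 148/344)/487 + 488*(192/247 + 148/344)²/487)) = √(-241991 + (-3 - 6344*(192*(1/247) + 148*(1/344))/487 + 488*(192*(1/247) + 148*(1/344))²/487)) = √(-241991 + (-3 - 6344*(192/247 + 37/86)/487 + 488*(192/247 + 37/86)²/487)) = √(-241991 + (-3 - 6344/487*25651/21242 + 488*(25651/21242)²/487)) = √(-241991 + (-3 - 6258844/397879 + (488/487)*(657973801/451222564))) = √(-241991 + (-3 - 6258844/397879 + 80272803722/54936347167)) = √(-241991 - 948713605391/54936347167) = √(-13295050300894888/54936347167) = 2*I*√1618672374133952614/5172427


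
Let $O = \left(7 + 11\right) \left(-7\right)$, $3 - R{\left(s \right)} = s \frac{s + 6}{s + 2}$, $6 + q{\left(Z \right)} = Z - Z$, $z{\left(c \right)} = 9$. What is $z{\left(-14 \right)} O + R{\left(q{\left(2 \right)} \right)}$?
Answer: $-1131$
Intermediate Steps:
$q{\left(Z \right)} = -6$ ($q{\left(Z \right)} = -6 + \left(Z - Z\right) = -6 + 0 = -6$)
$R{\left(s \right)} = 3 - \frac{s \left(6 + s\right)}{2 + s}$ ($R{\left(s \right)} = 3 - s \frac{s + 6}{s + 2} = 3 - s \frac{6 + s}{2 + s} = 3 - \frac{s \left(6 + s\right)}{2 + s}$)
$O = -126$ ($O = 18 \left(-7\right) = -126$)
$z{\left(-14 \right)} O + R{\left(q{\left(2 \right)} \right)} = 9 \left(-126\right) + \frac{6 - \left(-6\right)^{2} - -18}{2 - 6} = -1134 + \frac{6 - 36 + 18}{-4} = -1134 - \frac{6 - 36 + 18}{4} = -1134 - -3 = -1134 + 3 = -1131$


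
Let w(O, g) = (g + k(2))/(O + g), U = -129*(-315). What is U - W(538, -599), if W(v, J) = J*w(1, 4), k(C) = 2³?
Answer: 210363/5 ≈ 42073.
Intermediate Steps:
k(C) = 8
U = 40635
w(O, g) = (8 + g)/(O + g) (w(O, g) = (g + 8)/(O + g) = (8 + g)/(O + g))
W(v, J) = 12*J/5 (W(v, J) = J*((8 + 4)/(1 + 4)) = J*(12/5) = 12*J/5)
U - W(538, -599) = 40635 - 12*(-599)/5 = 40635 - 1*(-7188/5) = 40635 + 7188/5 = 210363/5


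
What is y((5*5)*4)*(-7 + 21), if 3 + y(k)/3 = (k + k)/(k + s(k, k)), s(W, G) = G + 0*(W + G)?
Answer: -84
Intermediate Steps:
s(W, G) = G (s(W, G) = G + 0*(G + W) = G + 0 = G)
y(k) = -6 (y(k) = -9 + 3*((k + k)/(k + k)) = -9 + 3*((2*k)/((2*k))) = -9 + 3*((2*k)*(1/(2*k))) = -9 + 3*1 = -9 + 3 = -6)
y((5*5)*4)*(-7 + 21) = -6*(-7 + 21) = -6*14 = -84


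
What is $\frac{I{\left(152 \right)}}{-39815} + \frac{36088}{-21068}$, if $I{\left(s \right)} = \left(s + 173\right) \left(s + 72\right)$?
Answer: $- \frac{148529706}{41941121} \approx -3.5414$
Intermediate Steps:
$I{\left(s \right)} = \left(72 + s\right) \left(173 + s\right)$ ($I{\left(s \right)} = \left(173 + s\right) \left(72 + s\right) = \left(72 + s\right) \left(173 + s\right)$)
$\frac{I{\left(152 \right)}}{-39815} + \frac{36088}{-21068} = \frac{12456 + 152^{2} + 245 \cdot 152}{-39815} + \frac{36088}{-21068} = \left(12456 + 23104 + 37240\right) \left(- \frac{1}{39815}\right) + 36088 \left(- \frac{1}{21068}\right) = 72800 \left(- \frac{1}{39815}\right) - \frac{9022}{5267} = - \frac{14560}{7963} - \frac{9022}{5267} = - \frac{148529706}{41941121}$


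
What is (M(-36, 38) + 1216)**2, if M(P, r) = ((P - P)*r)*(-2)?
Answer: 1478656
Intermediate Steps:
M(P, r) = 0 (M(P, r) = (0*r)*(-2) = 0*(-2) = 0)
(M(-36, 38) + 1216)**2 = (0 + 1216)**2 = 1216**2 = 1478656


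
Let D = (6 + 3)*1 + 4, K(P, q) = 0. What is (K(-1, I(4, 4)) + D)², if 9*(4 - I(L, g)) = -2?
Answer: 169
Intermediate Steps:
I(L, g) = 38/9 (I(L, g) = 4 - ⅑*(-2) = 4 + 2/9 = 38/9)
D = 13 (D = 9*1 + 4 = 9 + 4 = 13)
(K(-1, I(4, 4)) + D)² = (0 + 13)² = 13² = 169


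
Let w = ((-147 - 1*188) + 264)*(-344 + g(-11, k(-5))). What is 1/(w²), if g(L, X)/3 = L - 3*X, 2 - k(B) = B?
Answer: 1/975937600 ≈ 1.0247e-9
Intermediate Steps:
k(B) = 2 - B
g(L, X) = -9*X + 3*L (g(L, X) = 3*(L - 3*X) = -9*X + 3*L)
w = 31240 (w = ((-147 - 1*188) + 264)*(-344 + (-9*(2 - 1*(-5)) + 3*(-11))) = ((-147 - 188) + 264)*(-344 + (-9*(2 + 5) - 33)) = (-335 + 264)*(-344 + (-9*7 - 33)) = -71*(-344 + (-63 - 33)) = -71*(-344 - 96) = -71*(-440) = 31240)
1/(w²) = 1/(31240²) = 1/975937600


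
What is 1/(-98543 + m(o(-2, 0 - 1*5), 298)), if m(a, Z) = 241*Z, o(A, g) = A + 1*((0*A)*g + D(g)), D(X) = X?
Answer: -1/26725 ≈ -3.7418e-5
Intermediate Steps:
o(A, g) = A + g (o(A, g) = A + 1*((0*A)*g + g) = A + 1*(0*g + g) = A + 1*(0 + g) = A + 1*g = A + g)
1/(-98543 + m(o(-2, 0 - 1*5), 298)) = 1/(-98543 + 241*298) = 1/(-98543 + 71818) = 1/(-26725) = -1/26725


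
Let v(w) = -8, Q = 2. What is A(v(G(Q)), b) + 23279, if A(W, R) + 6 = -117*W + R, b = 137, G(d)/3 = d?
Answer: 24346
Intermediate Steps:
G(d) = 3*d
A(W, R) = -6 + R - 117*W (A(W, R) = -6 + (-117*W + R) = -6 + (R - 117*W) = -6 + R - 117*W)
A(v(G(Q)), b) + 23279 = (-6 + 137 - 117*(-8)) + 23279 = (-6 + 137 + 936) + 23279 = 1067 + 23279 = 24346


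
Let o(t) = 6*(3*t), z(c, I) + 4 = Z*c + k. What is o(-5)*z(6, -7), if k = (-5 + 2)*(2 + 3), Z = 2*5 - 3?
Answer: -2070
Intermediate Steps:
Z = 7 (Z = 10 - 3 = 7)
k = -15 (k = -3*5 = -15)
z(c, I) = -19 + 7*c (z(c, I) = -4 + (7*c - 15) = -4 + (-15 + 7*c) = -19 + 7*c)
o(t) = 18*t
o(-5)*z(6, -7) = (18*(-5))*(-19 + 7*6) = -90*(-19 + 42) = -90*23 = -2070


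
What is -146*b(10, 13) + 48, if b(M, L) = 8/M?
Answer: -344/5 ≈ -68.800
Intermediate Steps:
-146*b(10, 13) + 48 = -1168/10 + 48 = -146*⅘ + 48 = -584/5 + 48 = -344/5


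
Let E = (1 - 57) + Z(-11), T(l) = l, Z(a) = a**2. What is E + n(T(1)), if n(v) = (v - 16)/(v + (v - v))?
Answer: 50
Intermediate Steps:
n(v) = (-16 + v)/v (n(v) = (-16 + v)/(v + 0) = (-16 + v)/v)
E = 65 (E = (1 - 57) + (-11)**2 = -56 + 121 = 65)
E + n(T(1)) = 65 + (-16 + 1)/1 = 65 + 1*(-15) = 65 - 15 = 50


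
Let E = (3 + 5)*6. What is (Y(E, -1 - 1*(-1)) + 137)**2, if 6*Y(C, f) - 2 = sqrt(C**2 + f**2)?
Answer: 190096/9 ≈ 21122.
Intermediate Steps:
E = 48 (E = 8*6 = 48)
Y(C, f) = 1/3 + sqrt(C**2 + f**2)/6
(Y(E, -1 - 1*(-1)) + 137)**2 = ((1/3 + sqrt(48**2 + (-1 - 1*(-1))**2)/6) + 137)**2 = ((1/3 + sqrt(2304 + (-1 + 1)**2)/6) + 137)**2 = ((1/3 + sqrt(2304 + 0**2)/6) + 137)**2 = ((1/3 + sqrt(2304 + 0)/6) + 137)**2 = ((1/3 + sqrt(2304)/6) + 137)**2 = ((1/3 + (1/6)*48) + 137)**2 = ((1/3 + 8) + 137)**2 = (25/3 + 137)**2 = (436/3)**2 = 190096/9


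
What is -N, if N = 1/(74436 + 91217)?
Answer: -1/165653 ≈ -6.0367e-6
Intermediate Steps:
N = 1/165653 ≈ 6.0367e-6
-N = -1*1/165653 = -1/165653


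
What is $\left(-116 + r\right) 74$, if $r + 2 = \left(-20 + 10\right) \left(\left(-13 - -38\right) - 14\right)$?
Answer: $-16872$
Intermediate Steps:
$r = -112$ ($r = -2 + \left(-20 + 10\right) \left(\left(-13 - -38\right) - 14\right) = -2 - 10 \left(\left(-13 + 38\right) - 14\right) = -2 - 10 \left(25 - 14\right) = -2 - 110 = -112$)
$\left(-116 + r\right) 74 = \left(-116 - 112\right) 74 = \left(-228\right) 74 = -16872$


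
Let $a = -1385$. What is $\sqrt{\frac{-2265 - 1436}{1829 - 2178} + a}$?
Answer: $\frac{12 i \sqrt{1162519}}{349} \approx 37.073 i$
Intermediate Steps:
$\sqrt{\frac{-2265 - 1436}{1829 - 2178} + a} = \sqrt{\frac{-2265 - 1436}{1829 - 2178} - 1385} = \sqrt{- \frac{3701}{-349} - 1385} = \sqrt{\left(-3701\right) \left(- \frac{1}{349}\right) - 1385} = \sqrt{\frac{3701}{349} - 1385} = \sqrt{- \frac{479664}{349}} = \frac{12 i \sqrt{1162519}}{349}$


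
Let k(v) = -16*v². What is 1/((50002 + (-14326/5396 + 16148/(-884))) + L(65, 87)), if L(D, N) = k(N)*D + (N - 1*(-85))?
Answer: -31382/245457668423 ≈ -1.2785e-7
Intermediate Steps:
L(D, N) = 85 + N - 16*D*N² (L(D, N) = (-16*N²)*D + (N - 1*(-85)) = -16*D*N² + (N + 85) = -16*D*N² + (85 + N) = 85 + N - 16*D*N²)
1/((50002 + (-14326/5396 + 16148/(-884))) + L(65, 87)) = 1/((50002 + (-14326/5396 + 16148/(-884))) + (85 + 87 - 16*65*87²)) = 1/((50002 + (-14326*1/5396 + 16148*(-1/884))) + (85 + 87 - 16*65*7569)) = 1/((50002 + (-377/142 - 4037/221)) + (85 + 87 - 7871760)) = 1/((50002 - 656571/31382) - 7871588) = 1/(1568506193/31382 - 7871588) = 1/(-245457668423/31382) = -31382/245457668423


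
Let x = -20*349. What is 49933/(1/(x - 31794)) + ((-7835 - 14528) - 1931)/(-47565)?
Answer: -30696899453312/15855 ≈ -1.9361e+9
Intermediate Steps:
x = -6980
49933/(1/(x - 31794)) + ((-7835 - 14528) - 1931)/(-47565) = 49933/(1/(-6980 - 31794)) + ((-7835 - 14528) - 1931)/(-47565) = 49933/(1/(-38774)) + (-22363 - 1931)*(-1/47565) = 49933/(-1/38774) - 24294*(-1/47565) = 49933*(-38774) + 8098/15855 = -1936102142 + 8098/15855 = -30696899453312/15855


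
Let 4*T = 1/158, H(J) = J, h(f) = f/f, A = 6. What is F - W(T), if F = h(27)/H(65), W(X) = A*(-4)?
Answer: 1561/65 ≈ 24.015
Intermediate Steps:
h(f) = 1
T = 1/632 (T = (¼)/158 = (¼)*(1/158) = 1/632 ≈ 0.0015823)
W(X) = -24 (W(X) = 6*(-4) = -24)
F = 1/65 ≈ 0.015385
F - W(T) = 1/65 - 1*(-24) = 1/65 + 24 = 1561/65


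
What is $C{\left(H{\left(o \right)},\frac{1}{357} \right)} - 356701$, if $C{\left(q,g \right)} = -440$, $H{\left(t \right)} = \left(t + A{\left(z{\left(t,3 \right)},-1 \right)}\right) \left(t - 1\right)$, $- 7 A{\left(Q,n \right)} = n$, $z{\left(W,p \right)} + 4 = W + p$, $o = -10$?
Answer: $-357141$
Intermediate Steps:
$z{\left(W,p \right)} = -4 + W + p$ ($z{\left(W,p \right)} = -4 + \left(W + p\right) = -4 + W + p$)
$A{\left(Q,n \right)} = - \frac{n}{7}$
$H{\left(t \right)} = \left(-1 + t\right) \left(\frac{1}{7} + t\right)$ ($H{\left(t \right)} = \left(t - - \frac{1}{7}\right) \left(t - 1\right) = \left(t + \frac{1}{7}\right) \left(-1 + t\right) = \left(\frac{1}{7} + t\right) \left(-1 + t\right) = \left(-1 + t\right) \left(\frac{1}{7} + t\right)$)
$C{\left(H{\left(o \right)},\frac{1}{357} \right)} - 356701 = -440 - 356701 = -357141$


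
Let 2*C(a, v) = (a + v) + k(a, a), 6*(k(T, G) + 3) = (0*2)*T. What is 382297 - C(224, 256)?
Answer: 764117/2 ≈ 3.8206e+5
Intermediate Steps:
k(T, G) = -3 (k(T, G) = -3 + ((0*2)*T)/6 = -3 + (0*T)/6 = -3 + (⅙)*0 = -3 + 0 = -3)
C(a, v) = -3/2 + a/2 + v/2 (C(a, v) = ((a + v) - 3)/2 = (-3 + a + v)/2 = -3/2 + a/2 + v/2)
382297 - C(224, 256) = 382297 - (-3/2 + (½)*224 + (½)*256) = 382297 - (-3/2 + 112 + 128) = 382297 - 1*477/2 = 382297 - 477/2 = 764117/2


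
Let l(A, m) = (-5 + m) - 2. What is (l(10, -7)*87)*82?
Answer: -99876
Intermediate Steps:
l(A, m) = -7 + m
(l(10, -7)*87)*82 = ((-7 - 7)*87)*82 = -14*87*82 = -1218*82 = -99876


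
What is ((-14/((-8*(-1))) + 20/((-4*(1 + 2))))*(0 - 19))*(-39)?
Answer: -10127/4 ≈ -2531.8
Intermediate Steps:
((-14/((-8*(-1))) + 20/((-4*(1 + 2))))*(0 - 19))*(-39) = ((-14/8 + 20/((-4*3)))*(-19))*(-39) = ((-14*1/8 + 20/(-12))*(-19))*(-39) = ((-7/4 + 20*(-1/12))*(-19))*(-39) = ((-7/4 - 5/3)*(-19))*(-39) = -41/12*(-19)*(-39) = (779/12)*(-39) = -10127/4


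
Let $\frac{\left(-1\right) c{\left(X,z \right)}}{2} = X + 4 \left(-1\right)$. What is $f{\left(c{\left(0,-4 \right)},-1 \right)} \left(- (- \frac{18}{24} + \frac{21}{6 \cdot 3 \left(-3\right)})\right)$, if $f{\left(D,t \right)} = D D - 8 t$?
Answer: $82$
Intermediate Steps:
$c{\left(X,z \right)} = 8 - 2 X$ ($c{\left(X,z \right)} = - 2 \left(X + 4 \left(-1\right)\right) = - 2 \left(X - 4\right) = - 2 \left(-4 + X\right) = 8 - 2 X$)
$f{\left(D,t \right)} = D^{2} - 8 t$
$f{\left(c{\left(0,-4 \right)},-1 \right)} \left(- (- \frac{18}{24} + \frac{21}{6 \cdot 3 \left(-3\right)})\right) = \left(\left(8 - 0\right)^{2} - -8\right) \left(- (- \frac{18}{24} + \frac{21}{6 \cdot 3 \left(-3\right)})\right) = \left(\left(8 + 0\right)^{2} + 8\right) \left(- (\left(-18\right) \frac{1}{24} + \frac{21}{18 \left(-3\right)})\right) = \left(8^{2} + 8\right) \left(- (- \frac{3}{4} + \frac{21}{-54})\right) = \left(64 + 8\right) \left(- (- \frac{3}{4} + 21 \left(- \frac{1}{54}\right))\right) = 72 \left(- (- \frac{3}{4} - \frac{7}{18})\right) = 72 \left(\left(-1\right) \left(- \frac{41}{36}\right)\right) = 72 \cdot \frac{41}{36} = 82$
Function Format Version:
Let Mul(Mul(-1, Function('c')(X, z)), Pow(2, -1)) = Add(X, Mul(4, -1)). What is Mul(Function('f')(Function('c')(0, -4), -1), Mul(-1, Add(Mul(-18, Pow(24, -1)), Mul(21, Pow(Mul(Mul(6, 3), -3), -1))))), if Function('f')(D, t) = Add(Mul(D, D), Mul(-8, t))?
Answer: 82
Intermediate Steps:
Function('c')(X, z) = Add(8, Mul(-2, X)) (Function('c')(X, z) = Mul(-2, Add(X, Mul(4, -1))) = Mul(-2, Add(X, -4)) = Mul(-2, Add(-4, X)) = Add(8, Mul(-2, X)))
Function('f')(D, t) = Add(Pow(D, 2), Mul(-8, t))
Mul(Function('f')(Function('c')(0, -4), -1), Mul(-1, Add(Mul(-18, Pow(24, -1)), Mul(21, Pow(Mul(Mul(6, 3), -3), -1))))) = Mul(Add(Pow(Add(8, Mul(-2, 0)), 2), Mul(-8, -1)), Mul(-1, Add(Mul(-18, Pow(24, -1)), Mul(21, Pow(Mul(Mul(6, 3), -3), -1))))) = Mul(Add(Pow(Add(8, 0), 2), 8), Mul(-1, Add(Mul(-18, Rational(1, 24)), Mul(21, Pow(Mul(18, -3), -1))))) = Mul(Add(Pow(8, 2), 8), Mul(-1, Add(Rational(-3, 4), Mul(21, Pow(-54, -1))))) = Mul(Add(64, 8), Mul(-1, Add(Rational(-3, 4), Mul(21, Rational(-1, 54))))) = Mul(72, Mul(-1, Add(Rational(-3, 4), Rational(-7, 18)))) = Mul(72, Mul(-1, Rational(-41, 36))) = Mul(72, Rational(41, 36)) = 82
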